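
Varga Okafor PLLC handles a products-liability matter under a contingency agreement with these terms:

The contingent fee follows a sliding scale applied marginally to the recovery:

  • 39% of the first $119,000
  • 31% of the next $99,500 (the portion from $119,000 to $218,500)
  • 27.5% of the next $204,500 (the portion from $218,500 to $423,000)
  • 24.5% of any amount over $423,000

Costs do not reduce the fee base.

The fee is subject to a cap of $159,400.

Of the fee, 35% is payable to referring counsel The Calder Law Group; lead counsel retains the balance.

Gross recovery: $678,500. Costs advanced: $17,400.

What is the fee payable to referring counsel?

$55,790.00

Fee base is the gross recovery, $678,500; costs are reimbursed separately.
First $119,000 at 39% = $46,410.00
Next $99,500 at 31% = $30,845.00
Next $204,500 at 27.5% = $56,237.50
Remaining $255,500 at 24.5% = $62,597.50
Fee: $46,410.00 + $30,845.00 + $56,237.50 + $62,597.50 = $196,090.00
$196,090.00 exceeds the $159,400 cap, so the fee is capped at $159,400.00.
Referral share: 35% of $159,400.00 = $55,790.00; lead counsel retains $159,400.00 − $55,790.00 = $103,610.00.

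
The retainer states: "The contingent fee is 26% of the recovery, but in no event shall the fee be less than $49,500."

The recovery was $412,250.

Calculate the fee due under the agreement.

26% of $412,250 = $107,185.00
That exceeds the $49,500 minimum.

$107,185.00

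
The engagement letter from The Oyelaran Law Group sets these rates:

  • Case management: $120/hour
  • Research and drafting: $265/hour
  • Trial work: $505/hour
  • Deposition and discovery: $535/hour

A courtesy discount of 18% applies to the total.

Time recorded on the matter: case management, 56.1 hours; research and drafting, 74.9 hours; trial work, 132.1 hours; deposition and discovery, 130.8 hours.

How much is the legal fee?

Case management: 56.1 × $120 = $6,732.00
Research and drafting: 74.9 × $265 = $19,848.50
Trial work: 132.1 × $505 = $66,710.50
Deposition and discovery: 130.8 × $535 = $69,978.00
Subtotal: $163,269.00
Less 18% discount: −$29,388.42
Total: $163,269.00 − $29,388.42 = $133,880.58

$133,880.58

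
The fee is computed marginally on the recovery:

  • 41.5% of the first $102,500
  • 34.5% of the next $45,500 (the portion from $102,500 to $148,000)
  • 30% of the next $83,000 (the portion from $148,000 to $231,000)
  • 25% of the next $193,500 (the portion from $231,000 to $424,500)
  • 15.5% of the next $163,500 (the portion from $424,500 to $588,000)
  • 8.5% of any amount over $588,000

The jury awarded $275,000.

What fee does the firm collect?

First $102,500 at 41.5% = $42,537.50
Next $45,500 at 34.5% = $15,697.50
Next $83,000 at 30% = $24,900.00
Remaining $44,000 at 25% = $11,000.00
Fee: $42,537.50 + $15,697.50 + $24,900.00 + $11,000.00 = $94,135.00

$94,135.00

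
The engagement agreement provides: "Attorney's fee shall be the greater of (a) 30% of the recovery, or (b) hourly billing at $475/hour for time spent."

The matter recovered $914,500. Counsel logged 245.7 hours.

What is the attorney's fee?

$274,350.00

(a) 30% of $914,500 = $274,350.00
(b) 245.7 × $475 = $116,707.50
The greater is (a): $274,350.00.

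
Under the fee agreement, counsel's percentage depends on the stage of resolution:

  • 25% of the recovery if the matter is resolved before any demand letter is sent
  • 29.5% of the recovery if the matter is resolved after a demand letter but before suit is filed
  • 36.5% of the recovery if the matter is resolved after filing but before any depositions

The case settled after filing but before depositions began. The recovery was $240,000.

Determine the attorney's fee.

$87,600.00

The matter settled after filing but before depositions began, so the 36.5% rate applies.
$240,000 × 36.5% = $87,600.00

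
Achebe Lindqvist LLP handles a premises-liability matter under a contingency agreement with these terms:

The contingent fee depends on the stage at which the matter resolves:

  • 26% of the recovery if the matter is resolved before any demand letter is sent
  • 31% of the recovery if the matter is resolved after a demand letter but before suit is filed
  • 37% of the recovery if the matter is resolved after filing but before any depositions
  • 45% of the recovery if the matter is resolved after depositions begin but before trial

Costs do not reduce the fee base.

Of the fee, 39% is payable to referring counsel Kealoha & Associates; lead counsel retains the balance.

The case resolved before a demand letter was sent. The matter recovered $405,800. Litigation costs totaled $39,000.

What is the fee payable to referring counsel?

$41,148.12

Fee base is the gross recovery, $405,800; costs are reimbursed separately.
The matter resolved before a demand letter was sent, so the 26% rate applies.
$405,800 × 26% = $105,508.00
Referral share: 39% of $105,508.00 = $41,148.12; lead counsel retains $105,508.00 − $41,148.12 = $64,359.88.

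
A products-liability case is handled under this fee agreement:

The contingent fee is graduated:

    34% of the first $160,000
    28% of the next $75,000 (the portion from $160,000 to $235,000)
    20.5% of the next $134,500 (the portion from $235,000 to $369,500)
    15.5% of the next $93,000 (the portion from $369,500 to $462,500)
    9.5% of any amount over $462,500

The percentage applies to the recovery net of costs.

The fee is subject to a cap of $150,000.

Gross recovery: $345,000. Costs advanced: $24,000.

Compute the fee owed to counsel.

$93,030.00

Fee base (net of costs): $345,000 − $24,000 = $321,000
First $160,000 at 34% = $54,400.00
Next $75,000 at 28% = $21,000.00
Remaining $86,000 at 20.5% = $17,630.00
Fee: $54,400.00 + $21,000.00 + $17,630.00 = $93,030.00
$93,030.00 is under the $150,000 cap.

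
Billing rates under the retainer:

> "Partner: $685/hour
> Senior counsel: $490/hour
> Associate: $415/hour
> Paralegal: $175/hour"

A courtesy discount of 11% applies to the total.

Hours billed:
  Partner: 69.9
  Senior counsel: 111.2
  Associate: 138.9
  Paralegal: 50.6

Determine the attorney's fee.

$150,292.52

Partner: 69.9 × $685 = $47,881.50
Senior counsel: 111.2 × $490 = $54,488.00
Associate: 138.9 × $415 = $57,643.50
Paralegal: 50.6 × $175 = $8,855.00
Subtotal: $168,868.00
Less 11% discount: −$18,575.48
Total: $168,868.00 − $18,575.48 = $150,292.52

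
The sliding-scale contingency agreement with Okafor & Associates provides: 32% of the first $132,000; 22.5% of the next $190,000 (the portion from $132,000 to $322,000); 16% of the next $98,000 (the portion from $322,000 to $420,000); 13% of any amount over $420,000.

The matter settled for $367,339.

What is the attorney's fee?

$92,244.24

First $132,000 at 32% = $42,240.00
Next $190,000 at 22.5% = $42,750.00
Remaining $45,339 at 16% = $7,254.24
Fee: $42,240.00 + $42,750.00 + $7,254.24 = $92,244.24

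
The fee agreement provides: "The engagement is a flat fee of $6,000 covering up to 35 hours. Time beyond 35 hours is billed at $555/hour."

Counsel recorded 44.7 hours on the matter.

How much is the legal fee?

$11,383.50

Flat fee: $6,000.00
Excess hours: 44.7 − 35 = 9.7
Overrun: 9.7 × $555 = $5,383.50
Total: $6,000.00 + $5,383.50 = $11,383.50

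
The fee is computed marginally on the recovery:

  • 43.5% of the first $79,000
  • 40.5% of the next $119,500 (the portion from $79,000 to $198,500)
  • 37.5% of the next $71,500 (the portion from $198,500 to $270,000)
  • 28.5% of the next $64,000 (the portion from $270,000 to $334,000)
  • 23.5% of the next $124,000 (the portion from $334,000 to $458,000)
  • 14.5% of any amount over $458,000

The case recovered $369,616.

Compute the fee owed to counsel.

First $79,000 at 43.5% = $34,365.00
Next $119,500 at 40.5% = $48,397.50
Next $71,500 at 37.5% = $26,812.50
Next $64,000 at 28.5% = $18,240.00
Remaining $35,616 at 23.5% = $8,369.76
Fee: $34,365.00 + $48,397.50 + $26,812.50 + $18,240.00 + $8,369.76 = $136,184.76

$136,184.76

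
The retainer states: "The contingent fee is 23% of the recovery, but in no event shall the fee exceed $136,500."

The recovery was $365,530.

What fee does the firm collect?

$84,071.90

23% of $365,530 = $84,071.90
That is under the $136,500 cap.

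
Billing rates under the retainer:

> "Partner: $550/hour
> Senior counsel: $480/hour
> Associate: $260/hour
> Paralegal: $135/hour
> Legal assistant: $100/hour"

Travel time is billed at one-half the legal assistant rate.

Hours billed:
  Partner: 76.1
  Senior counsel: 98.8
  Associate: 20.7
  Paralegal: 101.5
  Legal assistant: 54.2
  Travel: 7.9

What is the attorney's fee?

Partner: 76.1 × $550 = $41,855.00
Senior counsel: 98.8 × $480 = $47,424.00
Associate: 20.7 × $260 = $5,382.00
Paralegal: 101.5 × $135 = $13,702.50
Legal assistant: 54.2 × $100 = $5,420.00
Subtotal: $41,855.00 + $47,424.00 + $5,382.00 + $13,702.50 + $5,420.00 = $113,783.50
Travel: 7.9 × ($100 ÷ 2) = 7.9 × $50.00 = $395.00
Total: $113,783.50 + $395.00 = $114,178.50

$114,178.50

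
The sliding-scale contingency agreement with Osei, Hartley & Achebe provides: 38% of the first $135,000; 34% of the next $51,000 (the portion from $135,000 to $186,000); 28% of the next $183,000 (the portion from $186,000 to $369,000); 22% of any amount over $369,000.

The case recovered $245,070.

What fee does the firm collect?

First $135,000 at 38% = $51,300.00
Next $51,000 at 34% = $17,340.00
Remaining $59,070 at 28% = $16,539.60
Fee: $51,300.00 + $17,340.00 + $16,539.60 = $85,179.60

$85,179.60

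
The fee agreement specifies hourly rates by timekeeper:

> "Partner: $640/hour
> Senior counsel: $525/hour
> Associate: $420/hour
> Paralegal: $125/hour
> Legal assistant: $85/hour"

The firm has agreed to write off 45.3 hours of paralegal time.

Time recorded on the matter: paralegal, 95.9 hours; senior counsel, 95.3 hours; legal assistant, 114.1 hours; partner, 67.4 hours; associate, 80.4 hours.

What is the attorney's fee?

$142,960.00

Partner: 67.4 × $640 = $43,136.00
Senior counsel: 95.3 × $525 = $50,032.50
Associate: 80.4 × $420 = $33,768.00
Paralegal: 95.9 × $125 = $11,987.50
Legal assistant: 114.1 × $85 = $9,698.50
Subtotal: $148,622.50
Write-off: 45.3 × $125 = $5,662.50
Total: $148,622.50 − $5,662.50 = $142,960.00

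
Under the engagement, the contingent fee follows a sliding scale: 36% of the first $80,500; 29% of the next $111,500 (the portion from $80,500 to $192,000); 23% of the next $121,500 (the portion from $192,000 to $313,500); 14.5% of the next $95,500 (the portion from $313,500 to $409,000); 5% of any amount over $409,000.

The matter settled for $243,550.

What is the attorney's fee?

First $80,500 at 36% = $28,980.00
Next $111,500 at 29% = $32,335.00
Remaining $51,550 at 23% = $11,856.50
Fee: $28,980.00 + $32,335.00 + $11,856.50 = $73,171.50

$73,171.50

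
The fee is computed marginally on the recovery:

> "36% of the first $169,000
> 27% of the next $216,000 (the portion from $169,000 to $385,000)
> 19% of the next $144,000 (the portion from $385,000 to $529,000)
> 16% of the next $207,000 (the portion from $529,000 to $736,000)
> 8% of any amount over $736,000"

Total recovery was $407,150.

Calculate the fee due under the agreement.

First $169,000 at 36% = $60,840.00
Next $216,000 at 27% = $58,320.00
Remaining $22,150 at 19% = $4,208.50
Fee: $60,840.00 + $58,320.00 + $4,208.50 = $123,368.50

$123,368.50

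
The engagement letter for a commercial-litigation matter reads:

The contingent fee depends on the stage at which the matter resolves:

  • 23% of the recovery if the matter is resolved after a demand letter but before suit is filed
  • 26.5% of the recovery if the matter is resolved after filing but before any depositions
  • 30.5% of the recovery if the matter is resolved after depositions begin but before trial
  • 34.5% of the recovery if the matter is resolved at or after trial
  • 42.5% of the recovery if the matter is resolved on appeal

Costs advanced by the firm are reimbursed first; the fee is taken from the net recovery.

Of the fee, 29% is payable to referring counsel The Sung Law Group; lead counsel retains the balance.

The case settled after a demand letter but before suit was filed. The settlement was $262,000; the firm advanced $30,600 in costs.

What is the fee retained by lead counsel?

$37,787.62

Fee base (net of costs): $262,000 − $30,600 = $231,400
The matter settled after a demand letter but before suit was filed, so the 23% rate applies.
$231,400 × 23% = $53,222.00
Referral share: 29% of $53,222.00 = $15,434.38; lead counsel retains $53,222.00 − $15,434.38 = $37,787.62.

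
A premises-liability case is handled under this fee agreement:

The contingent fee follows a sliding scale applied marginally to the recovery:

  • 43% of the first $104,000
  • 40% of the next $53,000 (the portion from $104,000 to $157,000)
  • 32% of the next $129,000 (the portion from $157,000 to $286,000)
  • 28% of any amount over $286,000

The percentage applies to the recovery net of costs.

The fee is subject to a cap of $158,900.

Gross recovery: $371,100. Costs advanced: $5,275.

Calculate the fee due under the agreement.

$129,551.00

Fee base (net of costs): $371,100 − $5,275 = $365,825
First $104,000 at 43% = $44,720.00
Next $53,000 at 40% = $21,200.00
Next $129,000 at 32% = $41,280.00
Remaining $79,825 at 28% = $22,351.00
Fee: $44,720.00 + $21,200.00 + $41,280.00 + $22,351.00 = $129,551.00
$129,551.00 is under the $158,900 cap.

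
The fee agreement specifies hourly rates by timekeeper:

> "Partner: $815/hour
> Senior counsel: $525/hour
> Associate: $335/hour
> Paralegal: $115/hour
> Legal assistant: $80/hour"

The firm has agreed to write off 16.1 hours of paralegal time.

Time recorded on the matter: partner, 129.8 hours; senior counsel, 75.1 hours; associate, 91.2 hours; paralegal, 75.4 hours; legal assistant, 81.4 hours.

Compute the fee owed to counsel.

Partner: 129.8 × $815 = $105,787.00
Senior counsel: 75.1 × $525 = $39,427.50
Associate: 91.2 × $335 = $30,552.00
Paralegal: 75.4 × $115 = $8,671.00
Legal assistant: 81.4 × $80 = $6,512.00
Subtotal: $190,949.50
Write-off: 16.1 × $115 = $1,851.50
Total: $190,949.50 − $1,851.50 = $189,098.00

$189,098.00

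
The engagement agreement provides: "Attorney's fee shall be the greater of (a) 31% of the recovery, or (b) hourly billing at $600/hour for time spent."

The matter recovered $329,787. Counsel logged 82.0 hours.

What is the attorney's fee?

$102,233.97

(a) 31% of $329,787 = $102,233.97
(b) 82.0 × $600 = $49,200.00
The greater is (a): $102,233.97.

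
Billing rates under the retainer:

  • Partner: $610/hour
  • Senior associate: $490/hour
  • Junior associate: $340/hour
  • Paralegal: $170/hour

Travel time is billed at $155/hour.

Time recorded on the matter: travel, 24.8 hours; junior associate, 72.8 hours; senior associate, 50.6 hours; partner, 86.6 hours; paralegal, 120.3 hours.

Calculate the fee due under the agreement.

Partner: 86.6 × $610 = $52,826.00
Senior associate: 50.6 × $490 = $24,794.00
Junior associate: 72.8 × $340 = $24,752.00
Paralegal: 120.3 × $170 = $20,451.00
Subtotal: $52,826.00 + $24,794.00 + $24,752.00 + $20,451.00 = $122,823.00
Travel: 24.8 × $155 = $3,844.00
Total: $122,823.00 + $3,844.00 = $126,667.00

$126,667.00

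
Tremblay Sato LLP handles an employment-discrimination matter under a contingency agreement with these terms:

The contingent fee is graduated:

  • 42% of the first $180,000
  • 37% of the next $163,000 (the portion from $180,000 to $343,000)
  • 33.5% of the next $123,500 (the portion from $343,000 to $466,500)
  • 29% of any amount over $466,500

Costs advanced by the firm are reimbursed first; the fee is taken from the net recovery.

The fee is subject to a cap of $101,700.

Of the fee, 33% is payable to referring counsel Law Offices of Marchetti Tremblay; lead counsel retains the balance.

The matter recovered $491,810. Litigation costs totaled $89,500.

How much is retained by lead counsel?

$68,139.00

Fee base (net of costs): $491,810 − $89,500 = $402,310
First $180,000 at 42% = $75,600.00
Next $163,000 at 37% = $60,310.00
Remaining $59,310 at 33.5% = $19,868.85
Fee: $75,600.00 + $60,310.00 + $19,868.85 = $155,778.85
$155,778.85 exceeds the $101,700 cap, so the fee is capped at $101,700.00.
Referral share: 33% of $101,700.00 = $33,561.00; lead counsel retains $101,700.00 − $33,561.00 = $68,139.00.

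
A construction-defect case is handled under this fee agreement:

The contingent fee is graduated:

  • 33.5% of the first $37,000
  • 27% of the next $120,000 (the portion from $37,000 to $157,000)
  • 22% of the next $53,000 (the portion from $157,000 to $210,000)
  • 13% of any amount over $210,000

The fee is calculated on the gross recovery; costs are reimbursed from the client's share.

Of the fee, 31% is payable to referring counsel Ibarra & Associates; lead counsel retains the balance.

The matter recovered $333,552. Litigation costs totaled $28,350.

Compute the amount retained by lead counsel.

$50,036.56

Fee base is the gross recovery, $333,552; costs are reimbursed separately.
First $37,000 at 33.5% = $12,395.00
Next $120,000 at 27% = $32,400.00
Next $53,000 at 22% = $11,660.00
Remaining $123,552 at 13% = $16,061.76
Fee: $12,395.00 + $32,400.00 + $11,660.00 + $16,061.76 = $72,516.76
Referral share: 31% of $72,516.76 = $22,480.20; lead counsel retains $72,516.76 − $22,480.20 = $50,036.56.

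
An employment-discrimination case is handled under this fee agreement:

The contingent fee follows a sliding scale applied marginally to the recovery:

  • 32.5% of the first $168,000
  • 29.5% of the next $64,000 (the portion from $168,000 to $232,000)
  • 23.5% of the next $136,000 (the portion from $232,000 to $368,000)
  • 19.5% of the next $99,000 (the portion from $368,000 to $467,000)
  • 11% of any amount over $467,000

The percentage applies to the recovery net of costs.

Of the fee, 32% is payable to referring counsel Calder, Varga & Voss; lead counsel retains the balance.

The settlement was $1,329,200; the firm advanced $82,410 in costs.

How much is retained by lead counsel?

$143,154.89

Fee base (net of costs): $1,329,200 − $82,410 = $1,246,790
First $168,000 at 32.5% = $54,600.00
Next $64,000 at 29.5% = $18,880.00
Next $136,000 at 23.5% = $31,960.00
Next $99,000 at 19.5% = $19,305.00
Remaining $779,790 at 11% = $85,776.90
Fee: $54,600.00 + $18,880.00 + $31,960.00 + $19,305.00 + $85,776.90 = $210,521.90
Referral share: 32% of $210,521.90 = $67,367.01; lead counsel retains $210,521.90 − $67,367.01 = $143,154.89.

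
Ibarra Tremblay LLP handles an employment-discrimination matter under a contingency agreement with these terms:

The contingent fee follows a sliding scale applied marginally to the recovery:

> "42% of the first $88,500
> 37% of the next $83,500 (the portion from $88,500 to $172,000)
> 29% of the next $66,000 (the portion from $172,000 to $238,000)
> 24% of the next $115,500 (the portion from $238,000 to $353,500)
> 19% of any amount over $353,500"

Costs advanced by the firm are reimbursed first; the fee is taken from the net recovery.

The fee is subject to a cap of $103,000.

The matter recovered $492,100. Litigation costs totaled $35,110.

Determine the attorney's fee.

Fee base (net of costs): $492,100 − $35,110 = $456,990
First $88,500 at 42% = $37,170.00
Next $83,500 at 37% = $30,895.00
Next $66,000 at 29% = $19,140.00
Next $115,500 at 24% = $27,720.00
Remaining $103,490 at 19% = $19,663.10
Fee: $37,170.00 + $30,895.00 + $19,140.00 + $27,720.00 + $19,663.10 = $134,588.10
$134,588.10 exceeds the $103,000 cap, so the fee is capped at $103,000.00.

$103,000.00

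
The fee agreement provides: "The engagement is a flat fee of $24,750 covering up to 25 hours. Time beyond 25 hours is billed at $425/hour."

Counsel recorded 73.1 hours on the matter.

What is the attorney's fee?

Flat fee: $24,750.00
Excess hours: 73.1 − 25 = 48.1
Overrun: 48.1 × $425 = $20,442.50
Total: $24,750.00 + $20,442.50 = $45,192.50

$45,192.50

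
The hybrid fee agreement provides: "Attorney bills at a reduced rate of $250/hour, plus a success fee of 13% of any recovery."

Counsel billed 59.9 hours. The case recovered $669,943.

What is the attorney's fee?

$102,067.59

Hourly: 59.9 × $250 = $14,975.00
Success fee: 13% of $669,943 = $87,092.59
Total: $14,975.00 + $87,092.59 = $102,067.59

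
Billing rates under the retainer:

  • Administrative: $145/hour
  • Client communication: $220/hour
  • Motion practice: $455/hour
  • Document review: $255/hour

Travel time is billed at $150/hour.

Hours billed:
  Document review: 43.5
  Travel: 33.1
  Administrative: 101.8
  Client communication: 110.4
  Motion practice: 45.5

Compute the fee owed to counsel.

$75,809.00

Administrative: 101.8 × $145 = $14,761.00
Client communication: 110.4 × $220 = $24,288.00
Motion practice: 45.5 × $455 = $20,702.50
Document review: 43.5 × $255 = $11,092.50
Subtotal: $14,761.00 + $24,288.00 + $20,702.50 + $11,092.50 = $70,844.00
Travel: 33.1 × $150 = $4,965.00
Total: $70,844.00 + $4,965.00 = $75,809.00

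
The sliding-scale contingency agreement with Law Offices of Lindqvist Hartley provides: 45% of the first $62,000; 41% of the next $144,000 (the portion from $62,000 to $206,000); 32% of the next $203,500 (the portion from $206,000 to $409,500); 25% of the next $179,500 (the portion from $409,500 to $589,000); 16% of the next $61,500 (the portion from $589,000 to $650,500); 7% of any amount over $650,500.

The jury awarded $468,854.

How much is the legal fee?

First $62,000 at 45% = $27,900.00
Next $144,000 at 41% = $59,040.00
Next $203,500 at 32% = $65,120.00
Remaining $59,354 at 25% = $14,838.50
Fee: $27,900.00 + $59,040.00 + $65,120.00 + $14,838.50 = $166,898.50

$166,898.50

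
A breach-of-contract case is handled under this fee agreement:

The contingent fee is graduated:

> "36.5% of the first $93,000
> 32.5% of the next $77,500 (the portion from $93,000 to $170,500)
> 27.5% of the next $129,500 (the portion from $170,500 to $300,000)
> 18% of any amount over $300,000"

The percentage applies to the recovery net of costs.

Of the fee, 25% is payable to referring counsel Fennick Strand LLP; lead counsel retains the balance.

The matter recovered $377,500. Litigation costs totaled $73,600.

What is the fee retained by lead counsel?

Fee base (net of costs): $377,500 − $73,600 = $303,900
First $93,000 at 36.5% = $33,945.00
Next $77,500 at 32.5% = $25,187.50
Next $129,500 at 27.5% = $35,612.50
Remaining $3,900 at 18% = $702.00
Fee: $33,945.00 + $25,187.50 + $35,612.50 + $702.00 = $95,447.00
Referral share: 25% of $95,447.00 = $23,861.75; lead counsel retains $95,447.00 − $23,861.75 = $71,585.25.

$71,585.25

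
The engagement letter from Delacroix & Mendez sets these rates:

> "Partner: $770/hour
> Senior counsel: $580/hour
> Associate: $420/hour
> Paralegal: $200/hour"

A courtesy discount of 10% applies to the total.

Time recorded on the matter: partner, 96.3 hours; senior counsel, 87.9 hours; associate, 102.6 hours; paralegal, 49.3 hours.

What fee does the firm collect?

$160,276.50

Partner: 96.3 × $770 = $74,151.00
Senior counsel: 87.9 × $580 = $50,982.00
Associate: 102.6 × $420 = $43,092.00
Paralegal: 49.3 × $200 = $9,860.00
Subtotal: $178,085.00
Less 10% discount: −$17,808.50
Total: $178,085.00 − $17,808.50 = $160,276.50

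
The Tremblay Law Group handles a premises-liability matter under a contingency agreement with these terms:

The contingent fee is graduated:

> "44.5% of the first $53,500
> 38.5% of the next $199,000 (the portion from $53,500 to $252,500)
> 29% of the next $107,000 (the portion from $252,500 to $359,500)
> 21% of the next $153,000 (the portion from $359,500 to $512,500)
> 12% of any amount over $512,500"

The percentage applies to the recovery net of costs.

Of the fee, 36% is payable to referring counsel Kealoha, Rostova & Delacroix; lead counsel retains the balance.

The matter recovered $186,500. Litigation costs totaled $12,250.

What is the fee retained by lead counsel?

Fee base (net of costs): $186,500 − $12,250 = $174,250
First $53,500 at 44.5% = $23,807.50
Remaining $120,750 at 38.5% = $46,488.75
Fee: $23,807.50 + $46,488.75 = $70,296.25
Referral share: 36% of $70,296.25 = $25,306.65; lead counsel retains $70,296.25 − $25,306.65 = $44,989.60.

$44,989.60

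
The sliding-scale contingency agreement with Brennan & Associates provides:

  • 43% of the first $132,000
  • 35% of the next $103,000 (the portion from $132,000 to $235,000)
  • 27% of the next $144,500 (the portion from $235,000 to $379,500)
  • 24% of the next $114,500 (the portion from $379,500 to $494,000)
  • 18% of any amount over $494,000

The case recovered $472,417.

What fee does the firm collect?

$154,125.08

First $132,000 at 43% = $56,760.00
Next $103,000 at 35% = $36,050.00
Next $144,500 at 27% = $39,015.00
Remaining $92,917 at 24% = $22,300.08
Fee: $56,760.00 + $36,050.00 + $39,015.00 + $22,300.08 = $154,125.08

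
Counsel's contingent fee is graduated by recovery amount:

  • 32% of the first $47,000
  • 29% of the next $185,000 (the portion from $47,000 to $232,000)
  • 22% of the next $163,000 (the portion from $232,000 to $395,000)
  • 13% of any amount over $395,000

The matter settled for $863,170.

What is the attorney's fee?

First $47,000 at 32% = $15,040.00
Next $185,000 at 29% = $53,650.00
Next $163,000 at 22% = $35,860.00
Remaining $468,170 at 13% = $60,862.10
Fee: $15,040.00 + $53,650.00 + $35,860.00 + $60,862.10 = $165,412.10

$165,412.10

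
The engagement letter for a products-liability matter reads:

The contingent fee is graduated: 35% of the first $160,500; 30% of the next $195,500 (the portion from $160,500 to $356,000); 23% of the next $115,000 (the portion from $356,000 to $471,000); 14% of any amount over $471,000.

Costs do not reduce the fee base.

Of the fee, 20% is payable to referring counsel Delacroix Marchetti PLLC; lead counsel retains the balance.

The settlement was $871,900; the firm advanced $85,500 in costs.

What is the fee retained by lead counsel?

$157,920.80

Fee base is the gross recovery, $871,900; costs are reimbursed separately.
First $160,500 at 35% = $56,175.00
Next $195,500 at 30% = $58,650.00
Next $115,000 at 23% = $26,450.00
Remaining $400,900 at 14% = $56,126.00
Fee: $56,175.00 + $58,650.00 + $26,450.00 + $56,126.00 = $197,401.00
Referral share: 20% of $197,401.00 = $39,480.20; lead counsel retains $197,401.00 − $39,480.20 = $157,920.80.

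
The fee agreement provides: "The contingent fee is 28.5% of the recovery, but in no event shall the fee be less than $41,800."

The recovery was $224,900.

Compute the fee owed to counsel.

$64,096.50

28.5% of $224,900 = $64,096.50
That exceeds the $41,800 minimum.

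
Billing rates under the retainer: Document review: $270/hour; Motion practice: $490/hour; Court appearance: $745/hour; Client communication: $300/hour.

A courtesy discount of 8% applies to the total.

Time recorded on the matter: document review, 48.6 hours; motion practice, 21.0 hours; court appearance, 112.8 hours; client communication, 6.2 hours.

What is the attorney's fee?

$100,563.36

Document review: 48.6 × $270 = $13,122.00
Motion practice: 21.0 × $490 = $10,290.00
Court appearance: 112.8 × $745 = $84,036.00
Client communication: 6.2 × $300 = $1,860.00
Subtotal: $109,308.00
Less 8% discount: −$8,744.64
Total: $109,308.00 − $8,744.64 = $100,563.36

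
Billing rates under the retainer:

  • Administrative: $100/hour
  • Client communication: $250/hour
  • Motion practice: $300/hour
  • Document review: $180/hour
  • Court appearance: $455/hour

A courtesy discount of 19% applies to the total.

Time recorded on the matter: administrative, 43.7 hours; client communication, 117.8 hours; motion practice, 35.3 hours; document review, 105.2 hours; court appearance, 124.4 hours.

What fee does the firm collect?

Administrative: 43.7 × $100 = $4,370.00
Client communication: 117.8 × $250 = $29,450.00
Motion practice: 35.3 × $300 = $10,590.00
Document review: 105.2 × $180 = $18,936.00
Court appearance: 124.4 × $455 = $56,602.00
Subtotal: $119,948.00
Less 19% discount: −$22,790.12
Total: $119,948.00 − $22,790.12 = $97,157.88

$97,157.88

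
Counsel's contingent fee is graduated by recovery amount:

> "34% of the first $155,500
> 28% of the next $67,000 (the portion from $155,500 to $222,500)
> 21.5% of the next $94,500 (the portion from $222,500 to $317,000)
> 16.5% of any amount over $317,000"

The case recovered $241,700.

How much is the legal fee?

$75,758.00

First $155,500 at 34% = $52,870.00
Next $67,000 at 28% = $18,760.00
Remaining $19,200 at 21.5% = $4,128.00
Fee: $52,870.00 + $18,760.00 + $4,128.00 = $75,758.00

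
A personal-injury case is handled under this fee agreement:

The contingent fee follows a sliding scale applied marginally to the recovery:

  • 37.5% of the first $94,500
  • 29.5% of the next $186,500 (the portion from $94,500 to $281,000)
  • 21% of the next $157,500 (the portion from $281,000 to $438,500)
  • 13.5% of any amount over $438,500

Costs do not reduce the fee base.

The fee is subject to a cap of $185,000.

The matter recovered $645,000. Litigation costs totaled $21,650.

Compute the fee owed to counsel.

$151,407.50

Fee base is the gross recovery, $645,000; costs are reimbursed separately.
First $94,500 at 37.5% = $35,437.50
Next $186,500 at 29.5% = $55,017.50
Next $157,500 at 21% = $33,075.00
Remaining $206,500 at 13.5% = $27,877.50
Fee: $35,437.50 + $55,017.50 + $33,075.00 + $27,877.50 = $151,407.50
$151,407.50 is under the $185,000 cap.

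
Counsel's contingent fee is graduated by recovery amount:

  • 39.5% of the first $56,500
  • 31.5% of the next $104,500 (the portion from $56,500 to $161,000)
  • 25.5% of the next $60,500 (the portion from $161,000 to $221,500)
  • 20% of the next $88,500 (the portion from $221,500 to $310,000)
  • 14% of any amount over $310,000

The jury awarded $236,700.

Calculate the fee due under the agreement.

First $56,500 at 39.5% = $22,317.50
Next $104,500 at 31.5% = $32,917.50
Next $60,500 at 25.5% = $15,427.50
Remaining $15,200 at 20% = $3,040.00
Fee: $22,317.50 + $32,917.50 + $15,427.50 + $3,040.00 = $73,702.50

$73,702.50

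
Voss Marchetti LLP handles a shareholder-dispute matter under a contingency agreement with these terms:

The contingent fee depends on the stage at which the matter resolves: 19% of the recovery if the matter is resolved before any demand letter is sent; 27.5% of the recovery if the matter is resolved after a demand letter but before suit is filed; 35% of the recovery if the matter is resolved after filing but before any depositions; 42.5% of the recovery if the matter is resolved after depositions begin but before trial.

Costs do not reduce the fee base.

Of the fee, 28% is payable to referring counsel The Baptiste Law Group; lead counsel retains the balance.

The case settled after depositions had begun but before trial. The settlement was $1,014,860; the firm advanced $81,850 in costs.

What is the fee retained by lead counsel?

Fee base is the gross recovery, $1,014,860; costs are reimbursed separately.
The matter settled after depositions had begun but before trial, so the 42.5% rate applies.
$1,014,860 × 42.5% = $431,315.50
Referral share: 28% of $431,315.50 = $120,768.34; lead counsel retains $431,315.50 − $120,768.34 = $310,547.16.

$310,547.16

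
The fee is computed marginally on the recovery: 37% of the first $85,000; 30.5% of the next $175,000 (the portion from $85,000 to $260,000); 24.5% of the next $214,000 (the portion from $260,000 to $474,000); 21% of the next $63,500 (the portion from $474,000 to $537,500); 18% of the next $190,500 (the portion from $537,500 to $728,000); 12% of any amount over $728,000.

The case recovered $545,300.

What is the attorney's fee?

$151,994.00

First $85,000 at 37% = $31,450.00
Next $175,000 at 30.5% = $53,375.00
Next $214,000 at 24.5% = $52,430.00
Next $63,500 at 21% = $13,335.00
Remaining $7,800 at 18% = $1,404.00
Fee: $31,450.00 + $53,375.00 + $52,430.00 + $13,335.00 + $1,404.00 = $151,994.00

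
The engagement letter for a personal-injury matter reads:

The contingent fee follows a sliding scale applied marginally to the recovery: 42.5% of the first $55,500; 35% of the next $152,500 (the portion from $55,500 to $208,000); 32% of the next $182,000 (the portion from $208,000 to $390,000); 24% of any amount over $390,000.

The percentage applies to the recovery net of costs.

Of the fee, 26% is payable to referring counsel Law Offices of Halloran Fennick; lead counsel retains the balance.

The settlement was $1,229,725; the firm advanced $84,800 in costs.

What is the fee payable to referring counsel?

Fee base (net of costs): $1,229,725 − $84,800 = $1,144,925
First $55,500 at 42.5% = $23,587.50
Next $152,500 at 35% = $53,375.00
Next $182,000 at 32% = $58,240.00
Remaining $754,925 at 24% = $181,182.00
Fee: $23,587.50 + $53,375.00 + $58,240.00 + $181,182.00 = $316,384.50
Referral share: 26% of $316,384.50 = $82,259.97; lead counsel retains $316,384.50 − $82,259.97 = $234,124.53.

$82,259.97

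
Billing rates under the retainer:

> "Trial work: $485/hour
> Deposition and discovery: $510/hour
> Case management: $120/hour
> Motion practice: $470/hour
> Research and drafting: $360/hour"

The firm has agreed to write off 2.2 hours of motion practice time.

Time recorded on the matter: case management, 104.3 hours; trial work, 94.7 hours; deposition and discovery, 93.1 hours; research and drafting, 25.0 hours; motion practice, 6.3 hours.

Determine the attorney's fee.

Trial work: 94.7 × $485 = $45,929.50
Deposition and discovery: 93.1 × $510 = $47,481.00
Case management: 104.3 × $120 = $12,516.00
Motion practice: 6.3 × $470 = $2,961.00
Research and drafting: 25.0 × $360 = $9,000.00
Subtotal: $117,887.50
Write-off: 2.2 × $470 = $1,034.00
Total: $117,887.50 − $1,034.00 = $116,853.50

$116,853.50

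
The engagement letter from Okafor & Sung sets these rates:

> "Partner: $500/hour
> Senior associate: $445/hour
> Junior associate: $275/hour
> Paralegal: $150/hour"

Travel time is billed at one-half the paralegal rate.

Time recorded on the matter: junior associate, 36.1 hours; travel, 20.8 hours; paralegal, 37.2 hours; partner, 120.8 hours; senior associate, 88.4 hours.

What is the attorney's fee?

$116,805.50

Partner: 120.8 × $500 = $60,400.00
Senior associate: 88.4 × $445 = $39,338.00
Junior associate: 36.1 × $275 = $9,927.50
Paralegal: 37.2 × $150 = $5,580.00
Subtotal: $60,400.00 + $39,338.00 + $9,927.50 + $5,580.00 = $115,245.50
Travel: 20.8 × ($150 ÷ 2) = 20.8 × $75.00 = $1,560.00
Total: $115,245.50 + $1,560.00 = $116,805.50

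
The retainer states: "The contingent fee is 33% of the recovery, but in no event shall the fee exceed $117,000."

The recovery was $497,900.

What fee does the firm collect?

33% of $497,900 = $164,307.00
That exceeds the $117,000 cap, so the fee is capped at $117,000.

$117,000.00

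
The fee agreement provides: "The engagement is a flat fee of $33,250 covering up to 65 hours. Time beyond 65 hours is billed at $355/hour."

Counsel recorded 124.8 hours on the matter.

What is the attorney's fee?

Flat fee: $33,250.00
Excess hours: 124.8 − 65 = 59.8
Overrun: 59.8 × $355 = $21,229.00
Total: $33,250.00 + $21,229.00 = $54,479.00

$54,479.00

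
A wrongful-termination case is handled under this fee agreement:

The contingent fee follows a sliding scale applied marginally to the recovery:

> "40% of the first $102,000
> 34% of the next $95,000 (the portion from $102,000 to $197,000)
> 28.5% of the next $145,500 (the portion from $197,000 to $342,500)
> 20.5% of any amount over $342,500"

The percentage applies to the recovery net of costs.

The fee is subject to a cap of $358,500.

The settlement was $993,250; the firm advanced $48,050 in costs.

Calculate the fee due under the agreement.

$238,121.00

Fee base (net of costs): $993,250 − $48,050 = $945,200
First $102,000 at 40% = $40,800.00
Next $95,000 at 34% = $32,300.00
Next $145,500 at 28.5% = $41,467.50
Remaining $602,700 at 20.5% = $123,553.50
Fee: $40,800.00 + $32,300.00 + $41,467.50 + $123,553.50 = $238,121.00
$238,121.00 is under the $358,500 cap.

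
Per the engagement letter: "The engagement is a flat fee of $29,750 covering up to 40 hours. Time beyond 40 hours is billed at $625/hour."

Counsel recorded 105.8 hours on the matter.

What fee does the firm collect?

$70,875.00

Flat fee: $29,750.00
Excess hours: 105.8 − 40 = 65.8
Overrun: 65.8 × $625 = $41,125.00
Total: $29,750.00 + $41,125.00 = $70,875.00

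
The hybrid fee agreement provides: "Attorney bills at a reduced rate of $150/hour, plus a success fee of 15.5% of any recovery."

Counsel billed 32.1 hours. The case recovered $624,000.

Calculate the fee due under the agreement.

Hourly: 32.1 × $150 = $4,815.00
Success fee: 15.5% of $624,000 = $96,720.00
Total: $4,815.00 + $96,720.00 = $101,535.00

$101,535.00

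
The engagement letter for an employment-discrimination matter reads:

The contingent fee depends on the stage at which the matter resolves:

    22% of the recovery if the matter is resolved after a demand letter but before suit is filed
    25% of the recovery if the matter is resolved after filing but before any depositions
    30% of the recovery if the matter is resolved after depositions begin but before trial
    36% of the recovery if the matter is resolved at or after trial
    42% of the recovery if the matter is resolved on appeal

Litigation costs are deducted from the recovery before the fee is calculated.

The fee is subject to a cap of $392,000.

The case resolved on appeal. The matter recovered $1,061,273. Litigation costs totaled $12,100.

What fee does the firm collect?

Fee base (net of costs): $1,061,273 − $12,100 = $1,049,173
The matter resolved on appeal, so the 42% rate applies.
$1,049,173 × 42% = $440,652.66
$440,652.66 exceeds the $392,000 cap, so the fee is capped at $392,000.00.

$392,000.00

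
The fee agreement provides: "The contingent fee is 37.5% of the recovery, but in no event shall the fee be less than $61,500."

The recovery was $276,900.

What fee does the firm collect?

$103,837.50

37.5% of $276,900 = $103,837.50
That exceeds the $61,500 minimum.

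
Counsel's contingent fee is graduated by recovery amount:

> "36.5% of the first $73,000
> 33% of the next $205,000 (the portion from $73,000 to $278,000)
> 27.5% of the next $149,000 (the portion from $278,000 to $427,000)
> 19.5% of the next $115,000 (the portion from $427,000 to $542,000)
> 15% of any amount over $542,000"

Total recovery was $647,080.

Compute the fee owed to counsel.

$173,457.00

First $73,000 at 36.5% = $26,645.00
Next $205,000 at 33% = $67,650.00
Next $149,000 at 27.5% = $40,975.00
Next $115,000 at 19.5% = $22,425.00
Remaining $105,080 at 15% = $15,762.00
Fee: $26,645.00 + $67,650.00 + $40,975.00 + $22,425.00 + $15,762.00 = $173,457.00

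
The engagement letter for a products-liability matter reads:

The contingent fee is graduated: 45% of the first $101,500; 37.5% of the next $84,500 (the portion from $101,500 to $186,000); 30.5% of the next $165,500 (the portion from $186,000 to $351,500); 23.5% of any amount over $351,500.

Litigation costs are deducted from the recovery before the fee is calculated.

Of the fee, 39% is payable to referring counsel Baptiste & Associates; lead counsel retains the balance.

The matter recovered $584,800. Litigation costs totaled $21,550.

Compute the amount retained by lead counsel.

$108,336.76

Fee base (net of costs): $584,800 − $21,550 = $563,250
First $101,500 at 45% = $45,675.00
Next $84,500 at 37.5% = $31,687.50
Next $165,500 at 30.5% = $50,477.50
Remaining $211,750 at 23.5% = $49,761.25
Fee: $45,675.00 + $31,687.50 + $50,477.50 + $49,761.25 = $177,601.25
Referral share: 39% of $177,601.25 = $69,264.49; lead counsel retains $177,601.25 − $69,264.49 = $108,336.76.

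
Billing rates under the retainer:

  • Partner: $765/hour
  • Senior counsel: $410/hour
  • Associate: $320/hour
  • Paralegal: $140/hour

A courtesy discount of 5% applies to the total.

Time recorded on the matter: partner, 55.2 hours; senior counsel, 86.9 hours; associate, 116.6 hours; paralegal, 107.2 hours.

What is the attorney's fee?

$123,668.15

Partner: 55.2 × $765 = $42,228.00
Senior counsel: 86.9 × $410 = $35,629.00
Associate: 116.6 × $320 = $37,312.00
Paralegal: 107.2 × $140 = $15,008.00
Subtotal: $130,177.00
Less 5% discount: −$6,508.85
Total: $130,177.00 − $6,508.85 = $123,668.15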